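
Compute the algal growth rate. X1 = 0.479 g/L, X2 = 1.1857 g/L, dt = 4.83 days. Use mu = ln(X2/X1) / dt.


mu = ln(X2/X1) / dt
= ln(1.1857/0.479) / 4.83
= 0.1877 per day

0.1877 per day


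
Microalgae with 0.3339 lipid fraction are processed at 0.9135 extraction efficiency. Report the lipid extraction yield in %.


Y = lipid_content * extraction_eff * 100
= 0.3339 * 0.9135 * 100
= 30.5018%

30.5018%


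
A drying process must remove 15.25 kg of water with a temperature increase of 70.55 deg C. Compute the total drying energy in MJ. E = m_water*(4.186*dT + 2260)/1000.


E = m_water * (4.186 * dT + 2260) / 1000
= 15.25 * (4.186 * 70.55 + 2260) / 1000
= 38.9687 MJ

38.9687 MJ


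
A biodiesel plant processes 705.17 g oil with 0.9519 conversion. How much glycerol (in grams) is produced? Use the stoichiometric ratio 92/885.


glycerol = oil * conv * (92/885)
= 705.17 * 0.9519 * 92 / 885
= 69.7798 g

69.7798 g


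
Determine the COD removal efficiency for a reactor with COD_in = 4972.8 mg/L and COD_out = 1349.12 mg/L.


eta = (COD_in - COD_out) / COD_in * 100
= (4972.8 - 1349.12) / 4972.8 * 100
= 72.8700%

72.8700%


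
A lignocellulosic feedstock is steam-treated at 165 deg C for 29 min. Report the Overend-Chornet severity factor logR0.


logR0 = log10(t * exp((T - 100) / 14.75))
= log10(29 * exp((165 - 100) / 14.75))
= 3.3762

3.3762


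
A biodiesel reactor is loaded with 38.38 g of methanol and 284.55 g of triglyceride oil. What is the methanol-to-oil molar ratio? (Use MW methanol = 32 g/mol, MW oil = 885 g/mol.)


Molar ratio = n_MeOH / n_oil = (MeOH/32) / (oil/885) = (MeOH * 885) / (32 * oil)
= (38.38 * 885) / (32 * 284.55)
= 3.7303

3.7303


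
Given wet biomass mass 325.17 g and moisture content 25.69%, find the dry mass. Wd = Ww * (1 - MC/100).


Wd = Ww * (1 - MC/100)
= 325.17 * (1 - 25.69/100)
= 241.6338 g

241.6338 g


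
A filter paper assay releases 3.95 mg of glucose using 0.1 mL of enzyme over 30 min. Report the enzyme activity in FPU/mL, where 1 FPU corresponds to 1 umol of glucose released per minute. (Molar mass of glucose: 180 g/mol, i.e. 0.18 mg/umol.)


Activity = glucose_mg / (0.18 mg/umol * V_mL * t_min)
= 3.95 / (0.18 * 0.1 * 30)
= 7.3148 FPU/mL

7.3148 FPU/mL


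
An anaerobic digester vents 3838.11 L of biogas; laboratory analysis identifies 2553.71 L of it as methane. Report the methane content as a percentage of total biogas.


CH4% = V_CH4 / V_total * 100
= 2553.71 / 3838.11 * 100
= 66.5356%

66.5356%


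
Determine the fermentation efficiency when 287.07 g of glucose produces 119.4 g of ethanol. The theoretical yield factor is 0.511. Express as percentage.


Fermentation efficiency = (actual / (0.511 * glucose)) * 100
= (119.4 / (0.511 * 287.07)) * 100
= 81.3946%

81.3946%


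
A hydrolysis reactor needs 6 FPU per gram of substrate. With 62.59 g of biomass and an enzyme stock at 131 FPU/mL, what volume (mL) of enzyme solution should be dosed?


V = dosage * m_sub / activity
V = 6 * 62.59 / 131
V = 2.8667 mL

2.8667 mL


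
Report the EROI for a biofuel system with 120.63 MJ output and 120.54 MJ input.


EROI = E_out / E_in
= 120.63 / 120.54
= 1.0007

1.0007


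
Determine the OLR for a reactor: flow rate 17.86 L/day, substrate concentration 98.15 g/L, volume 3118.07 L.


OLR = Q * S / V
= 17.86 * 98.15 / 3118.07
= 0.5622 g/L/day

0.5622 g/L/day


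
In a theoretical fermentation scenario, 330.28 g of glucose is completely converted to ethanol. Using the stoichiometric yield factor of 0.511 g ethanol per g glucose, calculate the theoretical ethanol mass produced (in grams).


Theoretical ethanol yield: m_EtOH = 0.511 * m_glucose
m_EtOH = 0.511 * 330.28 = 168.7731 g

168.7731 g


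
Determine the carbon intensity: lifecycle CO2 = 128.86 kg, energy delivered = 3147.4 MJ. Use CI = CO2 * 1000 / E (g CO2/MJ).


CI = CO2 * 1000 / E
= 128.86 * 1000 / 3147.4
= 40.9417 g CO2/MJ

40.9417 g CO2/MJ


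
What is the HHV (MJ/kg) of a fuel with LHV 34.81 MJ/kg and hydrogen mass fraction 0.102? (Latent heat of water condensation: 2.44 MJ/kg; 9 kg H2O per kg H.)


HHV = LHV + H_frac * 9 * 2.44
= 34.81 + 0.102 * 9 * 2.44
= 37.0499 MJ/kg

37.0499 MJ/kg


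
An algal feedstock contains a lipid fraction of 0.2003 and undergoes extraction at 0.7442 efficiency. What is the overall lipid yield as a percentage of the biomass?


Y = lipid_content * extraction_eff * 100
= 0.2003 * 0.7442 * 100
= 14.9063%

14.9063%


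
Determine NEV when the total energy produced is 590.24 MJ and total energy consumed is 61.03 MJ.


NEV = E_out - E_in
= 590.24 - 61.03
= 529.2100 MJ

529.2100 MJ


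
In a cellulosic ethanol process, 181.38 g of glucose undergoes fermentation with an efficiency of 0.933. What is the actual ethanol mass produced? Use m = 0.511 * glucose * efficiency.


Actual ethanol: m = 0.511 * 181.38 * 0.933
m = 86.4753 g

86.4753 g


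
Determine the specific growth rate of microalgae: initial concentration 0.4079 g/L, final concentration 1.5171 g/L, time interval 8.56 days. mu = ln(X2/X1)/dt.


mu = ln(X2/X1) / dt
= ln(1.5171/0.4079) / 8.56
= 0.1535 per day

0.1535 per day


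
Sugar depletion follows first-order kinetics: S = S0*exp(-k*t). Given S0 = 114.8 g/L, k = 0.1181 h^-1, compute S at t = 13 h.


S = S0 * exp(-k * t)
S = 114.8 * exp(-0.1181 * 13)
S = 24.7269 g/L

24.7269 g/L


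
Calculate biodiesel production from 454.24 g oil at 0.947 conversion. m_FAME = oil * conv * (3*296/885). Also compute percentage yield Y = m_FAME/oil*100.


m_FAME = oil * conv * (3 * 296 / 885) = oil * conv * (888/885)
= 454.24 * 0.947 * 888 / 885
= 431.6235 g
Y = m_FAME / oil * 100 = conv * (888/885) * 100
= 0.947 * 888 / 885 * 100
= 95.02%

431.6235 g FAME; Y = 95.02%


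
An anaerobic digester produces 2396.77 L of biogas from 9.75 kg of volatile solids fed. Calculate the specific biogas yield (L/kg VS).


Y = V / VS
= 2396.77 / 9.75
= 245.8226 L/kg VS

245.8226 L/kg VS


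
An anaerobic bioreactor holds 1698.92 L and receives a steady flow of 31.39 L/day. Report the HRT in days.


HRT = V / Q
= 1698.92 / 31.39
= 54.1230 days

54.1230 days


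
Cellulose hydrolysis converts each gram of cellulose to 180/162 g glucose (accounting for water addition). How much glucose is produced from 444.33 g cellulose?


glucose = cellulose * 180/162
= 444.33 * 180/162
= 493.7000 g

493.7000 g


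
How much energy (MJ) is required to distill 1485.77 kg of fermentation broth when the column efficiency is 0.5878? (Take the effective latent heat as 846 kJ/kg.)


E = m * 846 / (eta * 1000)
= 1485.77 * 846 / (0.5878 * 1000)
= 2138.4168 MJ

2138.4168 MJ


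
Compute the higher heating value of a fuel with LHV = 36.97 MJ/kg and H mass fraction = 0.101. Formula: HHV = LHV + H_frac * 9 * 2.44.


HHV = LHV + H_frac * 9 * 2.44
= 36.97 + 0.101 * 9 * 2.44
= 39.1880 MJ/kg

39.1880 MJ/kg


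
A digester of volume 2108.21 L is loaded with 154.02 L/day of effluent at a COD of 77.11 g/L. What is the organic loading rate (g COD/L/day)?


OLR = Q * S / V
= 154.02 * 77.11 / 2108.21
= 5.6334 g/L/day

5.6334 g/L/day


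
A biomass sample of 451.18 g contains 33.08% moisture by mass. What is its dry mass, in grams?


Wd = Ww * (1 - MC/100)
= 451.18 * (1 - 33.08/100)
= 301.9297 g

301.9297 g


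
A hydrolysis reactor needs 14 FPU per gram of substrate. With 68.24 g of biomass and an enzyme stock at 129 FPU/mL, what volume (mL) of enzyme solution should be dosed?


V = dosage * m_sub / activity
V = 14 * 68.24 / 129
V = 7.4059 mL

7.4059 mL


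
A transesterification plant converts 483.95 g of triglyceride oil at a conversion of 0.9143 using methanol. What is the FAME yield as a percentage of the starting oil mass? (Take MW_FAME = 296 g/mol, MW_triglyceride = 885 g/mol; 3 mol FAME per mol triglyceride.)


m_FAME = oil * conv * (3 * 296 / 885) = oil * conv * (888/885)
= 483.95 * 0.9143 * 888 / 885
= 443.9754 g
Y = m_FAME / oil * 100 = conv * (888/885) * 100
= 0.9143 * 888 / 885 * 100
= 91.74%

91.74%


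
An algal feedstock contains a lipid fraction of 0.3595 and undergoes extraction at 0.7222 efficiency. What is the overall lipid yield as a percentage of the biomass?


Y = lipid_content * extraction_eff * 100
= 0.3595 * 0.7222 * 100
= 25.9631%

25.9631%


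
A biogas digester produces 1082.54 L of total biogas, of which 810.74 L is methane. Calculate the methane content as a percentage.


CH4% = V_CH4 / V_total * 100
= 810.74 / 1082.54 * 100
= 74.8924%

74.8924%


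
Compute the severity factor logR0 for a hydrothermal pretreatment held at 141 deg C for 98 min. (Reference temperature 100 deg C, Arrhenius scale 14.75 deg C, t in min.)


logR0 = log10(t * exp((T - 100) / 14.75))
= log10(98 * exp((141 - 100) / 14.75))
= 3.1984

3.1984


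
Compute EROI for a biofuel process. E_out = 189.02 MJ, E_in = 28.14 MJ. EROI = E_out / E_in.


EROI = E_out / E_in
= 189.02 / 28.14
= 6.7171

6.7171


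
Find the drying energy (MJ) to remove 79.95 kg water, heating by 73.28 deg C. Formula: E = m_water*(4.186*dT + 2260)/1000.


E = m_water * (4.186 * dT + 2260) / 1000
= 79.95 * (4.186 * 73.28 + 2260) / 1000
= 205.2117 MJ

205.2117 MJ


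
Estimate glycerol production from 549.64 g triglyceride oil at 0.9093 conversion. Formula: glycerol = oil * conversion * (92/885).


glycerol = oil * conv * (92/885)
= 549.64 * 0.9093 * 92 / 885
= 51.9553 g

51.9553 g


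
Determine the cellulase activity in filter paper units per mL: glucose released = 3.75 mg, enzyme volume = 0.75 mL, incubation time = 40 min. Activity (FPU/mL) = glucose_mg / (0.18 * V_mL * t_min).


Activity = glucose_mg / (0.18 mg/umol * V_mL * t_min)
= 3.75 / (0.18 * 0.75 * 40)
= 0.6944 FPU/mL

0.6944 FPU/mL


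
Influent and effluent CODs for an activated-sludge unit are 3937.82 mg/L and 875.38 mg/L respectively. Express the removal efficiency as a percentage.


eta = (COD_in - COD_out) / COD_in * 100
= (3937.82 - 875.38) / 3937.82 * 100
= 77.7699%

77.7699%


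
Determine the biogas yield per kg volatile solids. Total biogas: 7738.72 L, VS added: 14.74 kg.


Y = V / VS
= 7738.72 / 14.74
= 525.0149 L/kg VS

525.0149 L/kg VS


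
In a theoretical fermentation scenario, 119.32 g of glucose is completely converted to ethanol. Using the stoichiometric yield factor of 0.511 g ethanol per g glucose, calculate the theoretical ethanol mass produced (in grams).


Theoretical ethanol yield: m_EtOH = 0.511 * m_glucose
m_EtOH = 0.511 * 119.32 = 60.9725 g

60.9725 g


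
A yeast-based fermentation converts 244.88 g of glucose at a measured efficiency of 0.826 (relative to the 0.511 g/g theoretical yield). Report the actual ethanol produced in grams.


Actual ethanol: m = 0.511 * 244.88 * 0.826
m = 103.3604 g

103.3604 g


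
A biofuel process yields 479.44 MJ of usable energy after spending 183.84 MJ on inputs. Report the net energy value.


NEV = E_out - E_in
= 479.44 - 183.84
= 295.6000 MJ

295.6000 MJ


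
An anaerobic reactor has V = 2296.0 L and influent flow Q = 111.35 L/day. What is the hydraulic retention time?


HRT = V / Q
= 2296.0 / 111.35
= 20.6197 days

20.6197 days


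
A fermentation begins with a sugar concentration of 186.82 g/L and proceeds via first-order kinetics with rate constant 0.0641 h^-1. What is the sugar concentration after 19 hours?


S = S0 * exp(-k * t)
S = 186.82 * exp(-0.0641 * 19)
S = 55.2708 g/L

55.2708 g/L


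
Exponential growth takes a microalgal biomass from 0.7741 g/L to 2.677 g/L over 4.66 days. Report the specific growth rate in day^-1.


mu = ln(X2/X1) / dt
= ln(2.677/0.7741) / 4.66
= 0.2663 per day

0.2663 per day


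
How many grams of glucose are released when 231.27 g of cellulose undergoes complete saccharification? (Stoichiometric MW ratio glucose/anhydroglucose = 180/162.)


glucose = cellulose * 180/162
= 231.27 * 180/162
= 256.9667 g

256.9667 g


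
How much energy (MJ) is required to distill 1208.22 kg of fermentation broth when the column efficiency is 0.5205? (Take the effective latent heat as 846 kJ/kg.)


E = m * 846 / (eta * 1000)
= 1208.22 * 846 / (0.5205 * 1000)
= 1963.7927 MJ

1963.7927 MJ


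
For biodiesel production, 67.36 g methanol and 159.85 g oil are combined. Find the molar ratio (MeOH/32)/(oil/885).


Molar ratio = n_MeOH / n_oil = (MeOH/32) / (oil/885) = (MeOH * 885) / (32 * oil)
= (67.36 * 885) / (32 * 159.85)
= 11.6542

11.6542


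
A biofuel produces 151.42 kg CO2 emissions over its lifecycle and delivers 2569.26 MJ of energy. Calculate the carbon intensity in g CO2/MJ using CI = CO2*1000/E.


CI = CO2 * 1000 / E
= 151.42 * 1000 / 2569.26
= 58.9353 g CO2/MJ

58.9353 g CO2/MJ


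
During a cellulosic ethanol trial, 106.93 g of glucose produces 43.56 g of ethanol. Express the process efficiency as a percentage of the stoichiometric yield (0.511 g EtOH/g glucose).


Fermentation efficiency = (actual / (0.511 * glucose)) * 100
= (43.56 / (0.511 * 106.93)) * 100
= 79.7200%

79.7200%


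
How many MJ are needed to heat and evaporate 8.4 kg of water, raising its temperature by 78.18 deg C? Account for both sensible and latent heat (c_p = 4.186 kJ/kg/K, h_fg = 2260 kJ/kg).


E = m_water * (4.186 * dT + 2260) / 1000
= 8.4 * (4.186 * 78.18 + 2260) / 1000
= 21.7330 MJ

21.7330 MJ


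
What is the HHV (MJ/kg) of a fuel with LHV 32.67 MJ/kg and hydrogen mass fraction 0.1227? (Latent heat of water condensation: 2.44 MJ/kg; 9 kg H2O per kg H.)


HHV = LHV + H_frac * 9 * 2.44
= 32.67 + 0.1227 * 9 * 2.44
= 35.3645 MJ/kg

35.3645 MJ/kg


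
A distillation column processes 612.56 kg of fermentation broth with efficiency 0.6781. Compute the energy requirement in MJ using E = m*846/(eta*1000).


E = m * 846 / (eta * 1000)
= 612.56 * 846 / (0.6781 * 1000)
= 764.2321 MJ

764.2321 MJ


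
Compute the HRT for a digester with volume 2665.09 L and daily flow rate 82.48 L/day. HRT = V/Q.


HRT = V / Q
= 2665.09 / 82.48
= 32.3120 days

32.3120 days


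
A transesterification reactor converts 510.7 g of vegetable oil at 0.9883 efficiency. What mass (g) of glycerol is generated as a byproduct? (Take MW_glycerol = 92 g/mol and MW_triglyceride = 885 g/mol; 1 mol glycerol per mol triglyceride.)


glycerol = oil * conv * (92/885)
= 510.7 * 0.9883 * 92 / 885
= 52.4686 g

52.4686 g


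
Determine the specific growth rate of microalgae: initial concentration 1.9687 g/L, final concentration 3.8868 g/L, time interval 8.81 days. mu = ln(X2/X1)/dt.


mu = ln(X2/X1) / dt
= ln(3.8868/1.9687) / 8.81
= 0.0772 per day

0.0772 per day


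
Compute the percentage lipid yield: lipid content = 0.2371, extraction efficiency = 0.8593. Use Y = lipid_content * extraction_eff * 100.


Y = lipid_content * extraction_eff * 100
= 0.2371 * 0.8593 * 100
= 20.3740%

20.3740%


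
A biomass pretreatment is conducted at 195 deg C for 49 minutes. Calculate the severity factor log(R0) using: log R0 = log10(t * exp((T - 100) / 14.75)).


logR0 = log10(t * exp((T - 100) / 14.75))
= log10(49 * exp((195 - 100) / 14.75))
= 4.4873

4.4873


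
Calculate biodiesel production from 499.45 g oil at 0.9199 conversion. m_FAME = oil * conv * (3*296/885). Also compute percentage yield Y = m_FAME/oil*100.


m_FAME = oil * conv * (3 * 296 / 885) = oil * conv * (888/885)
= 499.45 * 0.9199 * 888 / 885
= 461.0015 g
Y = m_FAME / oil * 100 = conv * (888/885) * 100
= 0.9199 * 888 / 885 * 100
= 92.30%

461.0015 g FAME; Y = 92.30%


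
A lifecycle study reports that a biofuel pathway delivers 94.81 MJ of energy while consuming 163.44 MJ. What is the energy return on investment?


EROI = E_out / E_in
= 94.81 / 163.44
= 0.5801

0.5801


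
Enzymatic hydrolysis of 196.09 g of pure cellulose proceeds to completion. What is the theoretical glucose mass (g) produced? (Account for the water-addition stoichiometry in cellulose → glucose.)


glucose = cellulose * 180/162
= 196.09 * 180/162
= 217.8778 g

217.8778 g


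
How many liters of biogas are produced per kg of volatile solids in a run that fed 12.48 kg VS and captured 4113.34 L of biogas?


Y = V / VS
= 4113.34 / 12.48
= 329.5946 L/kg VS

329.5946 L/kg VS


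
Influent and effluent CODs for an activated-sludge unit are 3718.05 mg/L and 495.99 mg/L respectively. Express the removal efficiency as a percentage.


eta = (COD_in - COD_out) / COD_in * 100
= (3718.05 - 495.99) / 3718.05 * 100
= 86.6599%

86.6599%


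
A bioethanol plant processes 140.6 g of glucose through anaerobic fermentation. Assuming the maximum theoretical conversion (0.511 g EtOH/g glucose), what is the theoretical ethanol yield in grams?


Theoretical ethanol yield: m_EtOH = 0.511 * m_glucose
m_EtOH = 0.511 * 140.6 = 71.8466 g

71.8466 g


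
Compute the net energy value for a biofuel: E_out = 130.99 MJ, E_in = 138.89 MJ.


NEV = E_out - E_in
= 130.99 - 138.89
= -7.9000 MJ

-7.9000 MJ


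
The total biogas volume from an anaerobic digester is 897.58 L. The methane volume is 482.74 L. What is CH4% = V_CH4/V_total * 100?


CH4% = V_CH4 / V_total * 100
= 482.74 / 897.58 * 100
= 53.7824%

53.7824%


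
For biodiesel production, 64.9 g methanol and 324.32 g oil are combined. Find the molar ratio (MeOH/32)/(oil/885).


Molar ratio = n_MeOH / n_oil = (MeOH/32) / (oil/885) = (MeOH * 885) / (32 * oil)
= (64.9 * 885) / (32 * 324.32)
= 5.5343

5.5343


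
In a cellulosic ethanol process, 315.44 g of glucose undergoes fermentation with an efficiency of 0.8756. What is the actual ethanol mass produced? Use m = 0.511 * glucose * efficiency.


Actual ethanol: m = 0.511 * 315.44 * 0.8756
m = 141.1378 g

141.1378 g


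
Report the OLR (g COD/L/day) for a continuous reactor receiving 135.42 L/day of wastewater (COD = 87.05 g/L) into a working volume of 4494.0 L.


OLR = Q * S / V
= 135.42 * 87.05 / 4494.0
= 2.6231 g/L/day

2.6231 g/L/day


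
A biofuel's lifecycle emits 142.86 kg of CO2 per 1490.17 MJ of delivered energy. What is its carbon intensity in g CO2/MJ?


CI = CO2 * 1000 / E
= 142.86 * 1000 / 1490.17
= 95.8683 g CO2/MJ

95.8683 g CO2/MJ


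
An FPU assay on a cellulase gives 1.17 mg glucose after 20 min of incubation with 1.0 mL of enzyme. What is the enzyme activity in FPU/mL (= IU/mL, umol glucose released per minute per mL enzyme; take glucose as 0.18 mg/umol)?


Activity = glucose_mg / (0.18 mg/umol * V_mL * t_min)
= 1.17 / (0.18 * 1.0 * 20)
= 0.3250 FPU/mL

0.3250 FPU/mL


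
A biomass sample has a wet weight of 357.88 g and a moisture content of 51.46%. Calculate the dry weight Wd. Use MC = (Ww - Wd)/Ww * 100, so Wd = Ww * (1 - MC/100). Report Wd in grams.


Wd = Ww * (1 - MC/100)
= 357.88 * (1 - 51.46/100)
= 173.7150 g

173.7150 g


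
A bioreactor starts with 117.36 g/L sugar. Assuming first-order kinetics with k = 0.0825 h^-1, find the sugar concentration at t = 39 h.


S = S0 * exp(-k * t)
S = 117.36 * exp(-0.0825 * 39)
S = 4.7009 g/L

4.7009 g/L


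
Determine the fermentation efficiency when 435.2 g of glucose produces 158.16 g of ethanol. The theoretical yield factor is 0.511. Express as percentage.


Fermentation efficiency = (actual / (0.511 * glucose)) * 100
= (158.16 / (0.511 * 435.2)) * 100
= 71.1192%

71.1192%


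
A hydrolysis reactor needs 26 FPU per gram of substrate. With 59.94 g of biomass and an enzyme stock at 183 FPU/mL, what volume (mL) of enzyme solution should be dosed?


V = dosage * m_sub / activity
V = 26 * 59.94 / 183
V = 8.5161 mL

8.5161 mL


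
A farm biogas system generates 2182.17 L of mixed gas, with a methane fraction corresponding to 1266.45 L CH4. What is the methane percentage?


CH4% = V_CH4 / V_total * 100
= 1266.45 / 2182.17 * 100
= 58.0363%

58.0363%


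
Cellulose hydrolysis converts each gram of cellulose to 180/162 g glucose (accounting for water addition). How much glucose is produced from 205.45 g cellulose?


glucose = cellulose * 180/162
= 205.45 * 180/162
= 228.2778 g

228.2778 g


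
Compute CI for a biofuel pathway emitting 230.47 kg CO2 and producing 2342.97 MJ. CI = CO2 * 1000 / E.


CI = CO2 * 1000 / E
= 230.47 * 1000 / 2342.97
= 98.3666 g CO2/MJ

98.3666 g CO2/MJ


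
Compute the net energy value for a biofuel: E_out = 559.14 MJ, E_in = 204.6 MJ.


NEV = E_out - E_in
= 559.14 - 204.6
= 354.5400 MJ

354.5400 MJ


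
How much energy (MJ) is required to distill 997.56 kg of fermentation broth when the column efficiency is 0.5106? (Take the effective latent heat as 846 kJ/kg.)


E = m * 846 / (eta * 1000)
= 997.56 * 846 / (0.5106 * 1000)
= 1652.8315 MJ

1652.8315 MJ


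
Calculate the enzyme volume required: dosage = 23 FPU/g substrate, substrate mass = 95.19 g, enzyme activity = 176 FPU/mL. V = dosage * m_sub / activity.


V = dosage * m_sub / activity
V = 23 * 95.19 / 176
V = 12.4396 mL

12.4396 mL


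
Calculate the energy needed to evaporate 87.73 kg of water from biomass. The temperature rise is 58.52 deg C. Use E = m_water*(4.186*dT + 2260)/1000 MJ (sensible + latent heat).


E = m_water * (4.186 * dT + 2260) / 1000
= 87.73 * (4.186 * 58.52 + 2260) / 1000
= 219.7606 MJ

219.7606 MJ


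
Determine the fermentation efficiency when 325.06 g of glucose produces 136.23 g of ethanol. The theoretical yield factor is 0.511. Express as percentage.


Fermentation efficiency = (actual / (0.511 * glucose)) * 100
= (136.23 / (0.511 * 325.06)) * 100
= 82.0141%

82.0141%


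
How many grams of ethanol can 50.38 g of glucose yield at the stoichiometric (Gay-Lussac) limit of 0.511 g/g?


Theoretical ethanol yield: m_EtOH = 0.511 * m_glucose
m_EtOH = 0.511 * 50.38 = 25.7442 g

25.7442 g


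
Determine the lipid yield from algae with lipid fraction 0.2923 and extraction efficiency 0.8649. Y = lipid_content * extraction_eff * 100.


Y = lipid_content * extraction_eff * 100
= 0.2923 * 0.8649 * 100
= 25.2810%

25.2810%


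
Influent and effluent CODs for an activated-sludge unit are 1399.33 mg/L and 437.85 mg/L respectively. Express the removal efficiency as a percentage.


eta = (COD_in - COD_out) / COD_in * 100
= (1399.33 - 437.85) / 1399.33 * 100
= 68.7100%

68.7100%


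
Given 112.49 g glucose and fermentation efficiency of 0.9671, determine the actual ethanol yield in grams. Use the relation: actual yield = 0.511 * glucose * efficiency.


Actual ethanol: m = 0.511 * 112.49 * 0.9671
m = 55.5912 g

55.5912 g


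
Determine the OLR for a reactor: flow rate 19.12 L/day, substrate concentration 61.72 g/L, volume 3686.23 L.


OLR = Q * S / V
= 19.12 * 61.72 / 3686.23
= 0.3201 g/L/day

0.3201 g/L/day


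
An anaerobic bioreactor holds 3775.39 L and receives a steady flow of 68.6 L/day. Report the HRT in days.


HRT = V / Q
= 3775.39 / 68.6
= 55.0348 days

55.0348 days


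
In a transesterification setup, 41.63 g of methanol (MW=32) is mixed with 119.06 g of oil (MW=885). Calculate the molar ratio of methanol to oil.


Molar ratio = n_MeOH / n_oil = (MeOH/32) / (oil/885) = (MeOH * 885) / (32 * oil)
= (41.63 * 885) / (32 * 119.06)
= 9.6702

9.6702


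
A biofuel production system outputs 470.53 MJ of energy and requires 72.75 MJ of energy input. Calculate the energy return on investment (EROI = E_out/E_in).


EROI = E_out / E_in
= 470.53 / 72.75
= 6.4678

6.4678


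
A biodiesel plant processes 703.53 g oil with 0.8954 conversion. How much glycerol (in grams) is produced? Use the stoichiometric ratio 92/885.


glycerol = oil * conv * (92/885)
= 703.53 * 0.8954 * 92 / 885
= 65.4854 g

65.4854 g


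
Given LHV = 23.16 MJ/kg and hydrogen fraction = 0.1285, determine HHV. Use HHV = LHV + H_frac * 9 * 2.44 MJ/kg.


HHV = LHV + H_frac * 9 * 2.44
= 23.16 + 0.1285 * 9 * 2.44
= 25.9819 MJ/kg

25.9819 MJ/kg


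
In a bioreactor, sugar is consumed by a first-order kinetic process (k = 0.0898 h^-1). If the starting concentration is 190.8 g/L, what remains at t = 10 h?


S = S0 * exp(-k * t)
S = 190.8 * exp(-0.0898 * 10)
S = 77.7288 g/L

77.7288 g/L


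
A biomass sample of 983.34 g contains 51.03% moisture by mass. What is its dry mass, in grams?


Wd = Ww * (1 - MC/100)
= 983.34 * (1 - 51.03/100)
= 481.5416 g

481.5416 g


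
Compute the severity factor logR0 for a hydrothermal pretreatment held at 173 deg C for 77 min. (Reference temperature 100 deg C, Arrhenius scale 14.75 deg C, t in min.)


logR0 = log10(t * exp((T - 100) / 14.75))
= log10(77 * exp((173 - 100) / 14.75))
= 4.0359

4.0359


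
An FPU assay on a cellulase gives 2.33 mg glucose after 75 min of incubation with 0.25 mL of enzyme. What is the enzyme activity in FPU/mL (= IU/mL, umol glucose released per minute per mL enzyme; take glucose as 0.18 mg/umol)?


Activity = glucose_mg / (0.18 mg/umol * V_mL * t_min)
= 2.33 / (0.18 * 0.25 * 75)
= 0.6904 FPU/mL

0.6904 FPU/mL


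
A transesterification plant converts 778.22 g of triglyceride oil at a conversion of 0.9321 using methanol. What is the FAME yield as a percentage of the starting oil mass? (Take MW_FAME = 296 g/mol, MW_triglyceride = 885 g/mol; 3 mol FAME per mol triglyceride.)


m_FAME = oil * conv * (3 * 296 / 885) = oil * conv * (888/885)
= 778.22 * 0.9321 * 888 / 885
= 727.8378 g
Y = m_FAME / oil * 100 = conv * (888/885) * 100
= 0.9321 * 888 / 885 * 100
= 93.53%

93.53%


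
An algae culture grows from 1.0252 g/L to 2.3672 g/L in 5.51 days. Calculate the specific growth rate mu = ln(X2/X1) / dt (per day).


mu = ln(X2/X1) / dt
= ln(2.3672/1.0252) / 5.51
= 0.1519 per day

0.1519 per day


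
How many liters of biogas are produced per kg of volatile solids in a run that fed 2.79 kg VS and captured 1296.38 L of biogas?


Y = V / VS
= 1296.38 / 2.79
= 464.6523 L/kg VS

464.6523 L/kg VS


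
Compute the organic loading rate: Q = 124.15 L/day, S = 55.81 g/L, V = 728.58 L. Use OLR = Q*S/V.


OLR = Q * S / V
= 124.15 * 55.81 / 728.58
= 9.5100 g/L/day

9.5100 g/L/day


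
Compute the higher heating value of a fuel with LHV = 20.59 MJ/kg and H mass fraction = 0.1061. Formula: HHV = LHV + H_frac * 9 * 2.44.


HHV = LHV + H_frac * 9 * 2.44
= 20.59 + 0.1061 * 9 * 2.44
= 22.9200 MJ/kg

22.9200 MJ/kg


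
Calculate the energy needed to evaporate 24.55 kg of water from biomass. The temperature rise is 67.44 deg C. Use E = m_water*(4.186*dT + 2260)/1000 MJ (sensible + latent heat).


E = m_water * (4.186 * dT + 2260) / 1000
= 24.55 * (4.186 * 67.44 + 2260) / 1000
= 62.4136 MJ

62.4136 MJ


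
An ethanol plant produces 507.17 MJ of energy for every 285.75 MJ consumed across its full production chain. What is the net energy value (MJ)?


NEV = E_out - E_in
= 507.17 - 285.75
= 221.4200 MJ

221.4200 MJ


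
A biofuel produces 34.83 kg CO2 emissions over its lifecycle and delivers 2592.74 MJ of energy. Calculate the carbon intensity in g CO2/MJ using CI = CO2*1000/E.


CI = CO2 * 1000 / E
= 34.83 * 1000 / 2592.74
= 13.4337 g CO2/MJ

13.4337 g CO2/MJ


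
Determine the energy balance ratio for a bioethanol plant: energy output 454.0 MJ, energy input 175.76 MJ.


EROI = E_out / E_in
= 454.0 / 175.76
= 2.5831

2.5831


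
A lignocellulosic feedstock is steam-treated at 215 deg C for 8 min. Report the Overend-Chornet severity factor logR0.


logR0 = log10(t * exp((T - 100) / 14.75))
= log10(8 * exp((215 - 100) / 14.75))
= 4.2891

4.2891


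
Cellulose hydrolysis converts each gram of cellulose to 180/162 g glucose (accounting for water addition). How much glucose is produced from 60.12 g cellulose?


glucose = cellulose * 180/162
= 60.12 * 180/162
= 66.8000 g

66.8000 g


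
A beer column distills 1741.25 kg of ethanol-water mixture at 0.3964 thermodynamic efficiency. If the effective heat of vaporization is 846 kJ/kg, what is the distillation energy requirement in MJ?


E = m * 846 / (eta * 1000)
= 1741.25 * 846 / (0.3964 * 1000)
= 3716.1895 MJ

3716.1895 MJ


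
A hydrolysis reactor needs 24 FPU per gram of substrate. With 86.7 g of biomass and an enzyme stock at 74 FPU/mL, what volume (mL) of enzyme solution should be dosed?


V = dosage * m_sub / activity
V = 24 * 86.7 / 74
V = 28.1189 mL

28.1189 mL


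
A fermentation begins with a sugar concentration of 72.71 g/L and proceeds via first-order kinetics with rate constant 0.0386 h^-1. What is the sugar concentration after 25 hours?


S = S0 * exp(-k * t)
S = 72.71 * exp(-0.0386 * 25)
S = 27.7013 g/L

27.7013 g/L


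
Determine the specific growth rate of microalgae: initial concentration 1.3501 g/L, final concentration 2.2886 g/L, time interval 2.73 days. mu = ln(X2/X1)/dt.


mu = ln(X2/X1) / dt
= ln(2.2886/1.3501) / 2.73
= 0.1933 per day

0.1933 per day


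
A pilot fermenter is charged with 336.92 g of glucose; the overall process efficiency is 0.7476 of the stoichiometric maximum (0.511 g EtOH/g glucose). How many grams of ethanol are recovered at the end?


Actual ethanol: m = 0.511 * 336.92 * 0.7476
m = 128.7114 g

128.7114 g


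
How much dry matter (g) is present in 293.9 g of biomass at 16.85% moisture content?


Wd = Ww * (1 - MC/100)
= 293.9 * (1 - 16.85/100)
= 244.3778 g

244.3778 g


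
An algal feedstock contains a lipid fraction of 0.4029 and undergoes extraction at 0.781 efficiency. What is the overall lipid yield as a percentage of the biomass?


Y = lipid_content * extraction_eff * 100
= 0.4029 * 0.781 * 100
= 31.4665%

31.4665%


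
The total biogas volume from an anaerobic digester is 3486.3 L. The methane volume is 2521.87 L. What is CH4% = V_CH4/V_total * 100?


CH4% = V_CH4 / V_total * 100
= 2521.87 / 3486.3 * 100
= 72.3366%

72.3366%


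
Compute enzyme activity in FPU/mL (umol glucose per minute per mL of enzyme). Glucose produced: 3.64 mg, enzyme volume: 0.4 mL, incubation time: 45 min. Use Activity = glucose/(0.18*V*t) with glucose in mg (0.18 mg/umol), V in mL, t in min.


Activity = glucose_mg / (0.18 mg/umol * V_mL * t_min)
= 3.64 / (0.18 * 0.4 * 45)
= 1.1235 FPU/mL

1.1235 FPU/mL


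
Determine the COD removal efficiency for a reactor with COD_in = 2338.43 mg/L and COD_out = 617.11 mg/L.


eta = (COD_in - COD_out) / COD_in * 100
= (2338.43 - 617.11) / 2338.43 * 100
= 73.6101%

73.6101%


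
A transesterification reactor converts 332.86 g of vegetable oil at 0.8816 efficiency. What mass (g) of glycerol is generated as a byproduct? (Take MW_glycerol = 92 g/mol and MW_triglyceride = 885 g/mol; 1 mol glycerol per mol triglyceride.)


glycerol = oil * conv * (92/885)
= 332.86 * 0.8816 * 92 / 885
= 30.5055 g

30.5055 g


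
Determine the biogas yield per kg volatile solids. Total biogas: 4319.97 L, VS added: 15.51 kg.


Y = V / VS
= 4319.97 / 15.51
= 278.5280 L/kg VS

278.5280 L/kg VS


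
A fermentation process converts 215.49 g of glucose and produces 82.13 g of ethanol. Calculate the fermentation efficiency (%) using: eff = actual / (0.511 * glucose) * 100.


Fermentation efficiency = (actual / (0.511 * glucose)) * 100
= (82.13 / (0.511 * 215.49)) * 100
= 74.5854%

74.5854%


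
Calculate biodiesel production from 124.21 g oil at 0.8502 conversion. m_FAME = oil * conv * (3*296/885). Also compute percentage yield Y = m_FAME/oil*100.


m_FAME = oil * conv * (3 * 296 / 885) = oil * conv * (888/885)
= 124.21 * 0.8502 * 888 / 885
= 105.9613 g
Y = m_FAME / oil * 100 = conv * (888/885) * 100
= 0.8502 * 888 / 885 * 100
= 85.31%

105.9613 g FAME; Y = 85.31%


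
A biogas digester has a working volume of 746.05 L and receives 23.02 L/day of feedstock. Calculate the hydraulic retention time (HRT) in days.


HRT = V / Q
= 746.05 / 23.02
= 32.4088 days

32.4088 days


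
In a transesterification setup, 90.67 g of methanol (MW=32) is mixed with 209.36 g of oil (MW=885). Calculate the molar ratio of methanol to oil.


Molar ratio = n_MeOH / n_oil = (MeOH/32) / (oil/885) = (MeOH * 885) / (32 * oil)
= (90.67 * 885) / (32 * 209.36)
= 11.9774

11.9774


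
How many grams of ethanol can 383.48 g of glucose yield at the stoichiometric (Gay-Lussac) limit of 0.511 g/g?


Theoretical ethanol yield: m_EtOH = 0.511 * m_glucose
m_EtOH = 0.511 * 383.48 = 195.9583 g

195.9583 g


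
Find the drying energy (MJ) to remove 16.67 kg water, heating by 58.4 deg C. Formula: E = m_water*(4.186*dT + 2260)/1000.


E = m_water * (4.186 * dT + 2260) / 1000
= 16.67 * (4.186 * 58.4 + 2260) / 1000
= 41.7494 MJ

41.7494 MJ


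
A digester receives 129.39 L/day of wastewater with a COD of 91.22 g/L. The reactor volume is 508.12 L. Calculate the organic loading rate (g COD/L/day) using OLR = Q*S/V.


OLR = Q * S / V
= 129.39 * 91.22 / 508.12
= 23.2287 g/L/day

23.2287 g/L/day


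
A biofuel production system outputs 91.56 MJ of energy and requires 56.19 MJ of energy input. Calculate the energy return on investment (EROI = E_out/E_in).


EROI = E_out / E_in
= 91.56 / 56.19
= 1.6295

1.6295


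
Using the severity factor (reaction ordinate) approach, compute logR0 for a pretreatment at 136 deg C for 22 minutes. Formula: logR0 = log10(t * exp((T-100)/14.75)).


logR0 = log10(t * exp((T - 100) / 14.75))
= log10(22 * exp((136 - 100) / 14.75))
= 2.4024

2.4024


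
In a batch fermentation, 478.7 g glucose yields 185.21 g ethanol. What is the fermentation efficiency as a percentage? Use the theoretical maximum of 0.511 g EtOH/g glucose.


Fermentation efficiency = (actual / (0.511 * glucose)) * 100
= (185.21 / (0.511 * 478.7)) * 100
= 75.7147%

75.7147%


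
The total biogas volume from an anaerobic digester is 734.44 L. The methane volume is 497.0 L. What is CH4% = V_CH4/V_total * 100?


CH4% = V_CH4 / V_total * 100
= 497.0 / 734.44 * 100
= 67.6706%

67.6706%


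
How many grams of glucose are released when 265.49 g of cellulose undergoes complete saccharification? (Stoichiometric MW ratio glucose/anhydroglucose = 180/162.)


glucose = cellulose * 180/162
= 265.49 * 180/162
= 294.9889 g

294.9889 g


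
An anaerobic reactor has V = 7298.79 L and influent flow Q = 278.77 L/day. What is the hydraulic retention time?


HRT = V / Q
= 7298.79 / 278.77
= 26.1821 days

26.1821 days


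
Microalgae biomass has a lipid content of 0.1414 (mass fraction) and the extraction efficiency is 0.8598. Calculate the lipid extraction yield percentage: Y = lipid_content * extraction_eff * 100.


Y = lipid_content * extraction_eff * 100
= 0.1414 * 0.8598 * 100
= 12.1576%

12.1576%


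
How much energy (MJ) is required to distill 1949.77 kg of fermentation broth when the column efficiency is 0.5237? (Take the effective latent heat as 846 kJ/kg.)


E = m * 846 / (eta * 1000)
= 1949.77 * 846 / (0.5237 * 1000)
= 3149.7144 MJ

3149.7144 MJ


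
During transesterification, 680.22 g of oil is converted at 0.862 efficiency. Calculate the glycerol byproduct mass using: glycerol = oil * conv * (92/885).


glycerol = oil * conv * (92/885)
= 680.22 * 0.862 * 92 / 885
= 60.9539 g

60.9539 g


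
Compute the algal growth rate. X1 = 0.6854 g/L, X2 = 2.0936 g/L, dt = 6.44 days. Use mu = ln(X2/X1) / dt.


mu = ln(X2/X1) / dt
= ln(2.0936/0.6854) / 6.44
= 0.1734 per day

0.1734 per day


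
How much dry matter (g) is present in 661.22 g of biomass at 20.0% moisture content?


Wd = Ww * (1 - MC/100)
= 661.22 * (1 - 20.0/100)
= 528.9760 g

528.9760 g


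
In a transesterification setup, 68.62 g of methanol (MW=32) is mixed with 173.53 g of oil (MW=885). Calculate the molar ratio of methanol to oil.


Molar ratio = n_MeOH / n_oil = (MeOH/32) / (oil/885) = (MeOH * 885) / (32 * oil)
= (68.62 * 885) / (32 * 173.53)
= 10.9363

10.9363


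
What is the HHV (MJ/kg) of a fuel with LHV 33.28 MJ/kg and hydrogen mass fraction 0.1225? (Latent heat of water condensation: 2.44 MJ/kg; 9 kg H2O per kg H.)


HHV = LHV + H_frac * 9 * 2.44
= 33.28 + 0.1225 * 9 * 2.44
= 35.9701 MJ/kg

35.9701 MJ/kg


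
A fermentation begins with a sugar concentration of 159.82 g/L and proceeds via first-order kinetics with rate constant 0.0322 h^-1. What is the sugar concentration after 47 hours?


S = S0 * exp(-k * t)
S = 159.82 * exp(-0.0322 * 47)
S = 35.1860 g/L

35.1860 g/L


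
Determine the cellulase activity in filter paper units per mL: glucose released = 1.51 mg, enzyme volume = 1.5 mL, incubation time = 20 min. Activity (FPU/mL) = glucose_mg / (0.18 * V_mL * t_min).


Activity = glucose_mg / (0.18 mg/umol * V_mL * t_min)
= 1.51 / (0.18 * 1.5 * 20)
= 0.2796 FPU/mL

0.2796 FPU/mL


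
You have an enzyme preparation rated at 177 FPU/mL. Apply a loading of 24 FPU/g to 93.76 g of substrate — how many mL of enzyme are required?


V = dosage * m_sub / activity
V = 24 * 93.76 / 177
V = 12.7132 mL

12.7132 mL


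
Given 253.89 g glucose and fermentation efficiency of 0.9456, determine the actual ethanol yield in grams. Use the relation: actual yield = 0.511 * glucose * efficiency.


Actual ethanol: m = 0.511 * 253.89 * 0.9456
m = 122.6801 g

122.6801 g


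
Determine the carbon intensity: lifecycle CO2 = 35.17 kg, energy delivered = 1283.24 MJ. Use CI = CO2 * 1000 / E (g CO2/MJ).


CI = CO2 * 1000 / E
= 35.17 * 1000 / 1283.24
= 27.4072 g CO2/MJ

27.4072 g CO2/MJ


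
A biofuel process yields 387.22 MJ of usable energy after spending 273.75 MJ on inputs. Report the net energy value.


NEV = E_out - E_in
= 387.22 - 273.75
= 113.4700 MJ

113.4700 MJ


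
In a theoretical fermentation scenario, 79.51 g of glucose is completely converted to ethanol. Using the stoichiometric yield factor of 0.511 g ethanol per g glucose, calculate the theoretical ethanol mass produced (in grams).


Theoretical ethanol yield: m_EtOH = 0.511 * m_glucose
m_EtOH = 0.511 * 79.51 = 40.6296 g

40.6296 g


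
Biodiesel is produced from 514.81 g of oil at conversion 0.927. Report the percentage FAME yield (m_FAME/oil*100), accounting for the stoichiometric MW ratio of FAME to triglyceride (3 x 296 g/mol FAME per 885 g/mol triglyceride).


m_FAME = oil * conv * (3 * 296 / 885) = oil * conv * (888/885)
= 514.81 * 0.927 * 888 / 885
= 478.8466 g
Y = m_FAME / oil * 100 = conv * (888/885) * 100
= 0.927 * 888 / 885 * 100
= 93.01%

93.01%


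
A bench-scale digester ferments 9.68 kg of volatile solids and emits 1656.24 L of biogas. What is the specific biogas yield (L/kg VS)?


Y = V / VS
= 1656.24 / 9.68
= 171.0992 L/kg VS

171.0992 L/kg VS


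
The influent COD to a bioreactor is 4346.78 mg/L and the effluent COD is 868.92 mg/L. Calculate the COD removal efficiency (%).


eta = (COD_in - COD_out) / COD_in * 100
= (4346.78 - 868.92) / 4346.78 * 100
= 80.0100%

80.0100%


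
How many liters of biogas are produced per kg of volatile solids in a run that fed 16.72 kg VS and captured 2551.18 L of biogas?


Y = V / VS
= 2551.18 / 16.72
= 152.5825 L/kg VS

152.5825 L/kg VS


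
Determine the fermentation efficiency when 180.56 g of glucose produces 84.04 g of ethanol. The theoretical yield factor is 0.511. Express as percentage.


Fermentation efficiency = (actual / (0.511 * glucose)) * 100
= (84.04 / (0.511 * 180.56)) * 100
= 91.0843%

91.0843%


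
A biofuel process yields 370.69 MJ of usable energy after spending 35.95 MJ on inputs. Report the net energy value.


NEV = E_out - E_in
= 370.69 - 35.95
= 334.7400 MJ

334.7400 MJ


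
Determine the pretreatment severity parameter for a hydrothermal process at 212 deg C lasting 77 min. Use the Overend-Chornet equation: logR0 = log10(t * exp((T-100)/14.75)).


logR0 = log10(t * exp((T - 100) / 14.75))
= log10(77 * exp((212 - 100) / 14.75))
= 5.1842

5.1842


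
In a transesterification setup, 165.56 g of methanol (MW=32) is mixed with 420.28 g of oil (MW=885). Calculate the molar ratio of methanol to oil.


Molar ratio = n_MeOH / n_oil = (MeOH/32) / (oil/885) = (MeOH * 885) / (32 * oil)
= (165.56 * 885) / (32 * 420.28)
= 10.8946

10.8946
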